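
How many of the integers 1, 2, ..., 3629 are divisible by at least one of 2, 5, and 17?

2263

⌊3629/2⌋ + ⌊3629/5⌋ + ⌊3629/17⌋ − ⌊3629/10⌋ − ⌊3629/34⌋ − ⌊3629/85⌋ + ⌊3629/170⌋ = 1814 + 725 + 213 − 362 − 106 − 42 + 21 = 2263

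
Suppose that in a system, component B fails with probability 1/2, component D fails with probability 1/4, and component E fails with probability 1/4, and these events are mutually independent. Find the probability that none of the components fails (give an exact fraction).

9/32

P(none) = (1 − 1/2) × (1 − 1/4) × (1 − 1/4) = 1/2 × 3/4 × 3/4 = 9/32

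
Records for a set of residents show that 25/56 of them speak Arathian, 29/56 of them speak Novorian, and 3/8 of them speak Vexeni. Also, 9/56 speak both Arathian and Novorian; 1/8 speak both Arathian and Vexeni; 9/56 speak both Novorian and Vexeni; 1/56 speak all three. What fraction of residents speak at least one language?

51/56

P(at least one) = 25/56 + 29/56 + 3/8 − 9/56 − 1/8 − 9/56 + 1/56 = 51/56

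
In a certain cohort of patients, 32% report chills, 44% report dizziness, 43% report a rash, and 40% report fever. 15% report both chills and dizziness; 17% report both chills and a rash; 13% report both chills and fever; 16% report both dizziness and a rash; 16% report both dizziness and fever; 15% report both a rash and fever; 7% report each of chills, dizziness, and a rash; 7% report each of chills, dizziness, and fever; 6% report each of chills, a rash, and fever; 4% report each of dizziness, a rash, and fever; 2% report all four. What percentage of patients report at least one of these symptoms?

89%

Apply inclusion-exclusion:
P(at least one) = 32 + 44 + 43 + 40 − 15 − 17 − 13 − 16 − 16 − 15 + 7 + 7 + 6 + 4 − 2 = 89%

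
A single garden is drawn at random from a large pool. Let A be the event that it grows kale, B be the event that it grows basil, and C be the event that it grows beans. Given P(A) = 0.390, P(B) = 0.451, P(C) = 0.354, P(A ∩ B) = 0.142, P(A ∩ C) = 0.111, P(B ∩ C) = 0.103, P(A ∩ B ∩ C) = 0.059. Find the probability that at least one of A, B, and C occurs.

0.898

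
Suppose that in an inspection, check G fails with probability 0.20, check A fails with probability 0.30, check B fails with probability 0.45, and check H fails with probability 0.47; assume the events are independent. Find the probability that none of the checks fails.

Independence gives P(none) = ∏(1 − pᵢ).
P(none) = (1 − 0.20) × (1 − 0.30) × (1 − 0.45) × (1 − 0.47) = 0.80 × 0.70 × 0.55 × 0.53 = 0.16324

0.16324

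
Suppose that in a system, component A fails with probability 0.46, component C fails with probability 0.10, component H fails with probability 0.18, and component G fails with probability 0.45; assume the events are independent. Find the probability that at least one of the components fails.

0.780814

P(none) = (1 − 0.46) × (1 − 0.10) × (1 − 0.18) × (1 − 0.45) = 0.54 × 0.90 × 0.82 × 0.55 = 0.219186
P(at least one) = 1 − 0.219186 = 0.780814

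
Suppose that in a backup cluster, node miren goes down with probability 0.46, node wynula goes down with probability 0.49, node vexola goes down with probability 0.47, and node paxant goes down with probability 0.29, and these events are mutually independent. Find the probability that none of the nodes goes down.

0.10363302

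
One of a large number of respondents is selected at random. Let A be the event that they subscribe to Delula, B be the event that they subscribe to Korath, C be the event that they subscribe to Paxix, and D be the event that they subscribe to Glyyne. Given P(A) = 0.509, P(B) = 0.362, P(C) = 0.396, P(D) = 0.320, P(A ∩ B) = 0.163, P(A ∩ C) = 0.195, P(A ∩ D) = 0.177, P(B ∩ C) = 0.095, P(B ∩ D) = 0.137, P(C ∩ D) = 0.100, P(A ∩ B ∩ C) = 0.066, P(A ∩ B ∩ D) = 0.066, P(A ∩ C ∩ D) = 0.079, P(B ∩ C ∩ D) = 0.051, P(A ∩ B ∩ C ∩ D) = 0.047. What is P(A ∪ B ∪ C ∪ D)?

0.935

By inclusion-exclusion,
P(A ∪ B ∪ C ∪ D) = 0.509 + 0.362 + 0.396 + 0.320 − 0.163 − 0.195 − 0.177 − 0.095 − 0.137 − 0.100 + 0.066 + 0.066 + 0.079 + 0.051 − 0.047 = 0.935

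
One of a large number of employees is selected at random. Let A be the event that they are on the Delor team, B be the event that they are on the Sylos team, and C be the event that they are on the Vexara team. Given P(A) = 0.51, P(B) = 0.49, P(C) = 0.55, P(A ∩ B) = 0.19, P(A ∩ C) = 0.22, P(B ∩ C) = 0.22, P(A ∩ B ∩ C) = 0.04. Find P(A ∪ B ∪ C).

0.96

P(A ∪ B ∪ C) = 0.51 + 0.49 + 0.55 − 0.19 − 0.22 − 0.22 + 0.04 = 0.96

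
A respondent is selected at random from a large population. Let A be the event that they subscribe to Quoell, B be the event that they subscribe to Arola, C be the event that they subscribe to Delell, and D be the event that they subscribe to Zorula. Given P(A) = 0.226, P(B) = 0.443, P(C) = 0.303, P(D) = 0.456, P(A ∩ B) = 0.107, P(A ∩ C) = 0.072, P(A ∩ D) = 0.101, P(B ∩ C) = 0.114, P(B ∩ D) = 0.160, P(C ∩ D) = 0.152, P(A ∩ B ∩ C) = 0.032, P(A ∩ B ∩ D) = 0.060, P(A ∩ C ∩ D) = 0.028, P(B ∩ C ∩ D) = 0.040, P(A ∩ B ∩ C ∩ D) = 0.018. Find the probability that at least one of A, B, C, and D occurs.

P(A ∪ B ∪ C ∪ D) = 0.226 + 0.443 + 0.303 + 0.456 − 0.107 − 0.072 − 0.101 − 0.114 − 0.160 − 0.152 + 0.032 + 0.060 + 0.028 + 0.040 − 0.018 = 0.864

0.864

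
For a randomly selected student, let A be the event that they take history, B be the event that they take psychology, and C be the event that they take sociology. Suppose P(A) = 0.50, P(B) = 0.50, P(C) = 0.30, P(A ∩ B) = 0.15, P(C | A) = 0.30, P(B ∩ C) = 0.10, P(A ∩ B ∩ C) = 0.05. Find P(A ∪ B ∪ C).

P(A ∩ C) = P(A)·P(C|A) = 0.50 × 0.30 = 0.15
Inclusion–exclusion gives
P(A ∪ B ∪ C) = 0.50 + 0.50 + 0.30 − 0.15 − 0.15 − 0.10 + 0.05 = 0.95

0.95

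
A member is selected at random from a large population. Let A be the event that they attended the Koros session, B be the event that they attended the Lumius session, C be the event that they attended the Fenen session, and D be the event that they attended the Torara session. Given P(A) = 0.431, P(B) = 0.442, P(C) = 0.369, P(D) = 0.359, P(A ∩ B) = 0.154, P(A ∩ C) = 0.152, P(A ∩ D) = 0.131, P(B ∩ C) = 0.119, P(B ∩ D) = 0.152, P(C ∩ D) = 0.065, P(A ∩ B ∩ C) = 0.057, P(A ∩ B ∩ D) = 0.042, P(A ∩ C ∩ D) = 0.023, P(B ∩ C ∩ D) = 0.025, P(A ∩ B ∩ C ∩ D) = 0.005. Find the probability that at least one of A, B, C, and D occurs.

Inclusion–exclusion gives
P(A ∪ B ∪ C ∪ D) = 0.431 + 0.442 + 0.369 + 0.359 − 0.154 − 0.152 − 0.131 − 0.119 − 0.152 − 0.065 + 0.057 + 0.042 + 0.023 + 0.025 − 0.005 = 0.970

0.970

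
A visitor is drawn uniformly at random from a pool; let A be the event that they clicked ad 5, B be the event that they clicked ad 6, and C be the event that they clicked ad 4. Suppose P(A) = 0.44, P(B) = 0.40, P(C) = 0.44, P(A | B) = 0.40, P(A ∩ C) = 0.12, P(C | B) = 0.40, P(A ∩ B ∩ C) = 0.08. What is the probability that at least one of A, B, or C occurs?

0.92

P(A ∩ B) = P(B)·P(A|B) = 0.40 × 0.40 = 0.16
P(B ∩ C) = P(B)·P(C|B) = 0.40 × 0.40 = 0.16
By inclusion-exclusion,
P(A ∪ B ∪ C) = 0.44 + 0.40 + 0.44 − 0.16 − 0.12 − 0.16 + 0.08 = 0.92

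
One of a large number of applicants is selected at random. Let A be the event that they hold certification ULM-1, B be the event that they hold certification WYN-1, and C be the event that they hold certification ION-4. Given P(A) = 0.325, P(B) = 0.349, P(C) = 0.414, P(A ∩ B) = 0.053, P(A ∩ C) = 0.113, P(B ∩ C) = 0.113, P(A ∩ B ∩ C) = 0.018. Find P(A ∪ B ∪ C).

0.827

By inclusion-exclusion,
P(A ∪ B ∪ C) = 0.325 + 0.349 + 0.414 − 0.053 − 0.113 − 0.113 + 0.018 = 0.827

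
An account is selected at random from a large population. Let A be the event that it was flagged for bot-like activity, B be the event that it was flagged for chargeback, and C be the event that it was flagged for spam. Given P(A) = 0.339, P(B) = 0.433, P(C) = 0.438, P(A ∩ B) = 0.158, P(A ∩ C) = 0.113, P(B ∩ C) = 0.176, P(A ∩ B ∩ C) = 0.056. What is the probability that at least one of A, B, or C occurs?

0.819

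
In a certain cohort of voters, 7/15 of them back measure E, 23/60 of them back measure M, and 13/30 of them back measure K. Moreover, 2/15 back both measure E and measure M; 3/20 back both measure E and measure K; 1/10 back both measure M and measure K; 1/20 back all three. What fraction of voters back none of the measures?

1/20

By inclusion–exclusion:
P(at least one) = 7/15 + 23/60 + 13/30 − 2/15 − 3/20 − 1/10 + 1/20 = 19/20
P(none) = 1 − 19/20 = 1/20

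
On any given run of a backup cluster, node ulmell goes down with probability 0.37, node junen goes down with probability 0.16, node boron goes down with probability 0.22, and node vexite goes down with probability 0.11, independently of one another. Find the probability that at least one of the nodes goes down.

Since the events are independent, P(none) is the product of the individual non-occurrence probabilities.
P(none) = (1 − 0.37) × (1 − 0.16) × (1 − 0.22) × (1 − 0.11) = 0.63 × 0.84 × 0.78 × 0.89 = 0.36737064
P(at least one) = 1 − 0.36737064 = 0.63262936

0.63262936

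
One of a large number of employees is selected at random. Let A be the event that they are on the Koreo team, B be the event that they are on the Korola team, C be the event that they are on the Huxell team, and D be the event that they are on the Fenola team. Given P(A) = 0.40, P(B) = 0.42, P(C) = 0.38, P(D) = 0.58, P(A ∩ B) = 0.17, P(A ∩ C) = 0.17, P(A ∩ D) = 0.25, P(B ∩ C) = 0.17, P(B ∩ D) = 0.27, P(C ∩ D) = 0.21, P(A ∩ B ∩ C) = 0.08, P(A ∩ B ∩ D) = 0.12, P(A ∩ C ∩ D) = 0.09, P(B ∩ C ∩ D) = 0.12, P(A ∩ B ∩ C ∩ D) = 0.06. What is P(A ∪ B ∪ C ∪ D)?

0.89

Using inclusion–exclusion:
P(A ∪ B ∪ C ∪ D) = 0.40 + 0.42 + 0.38 + 0.58 − 0.17 − 0.17 − 0.25 − 0.17 − 0.27 − 0.21 + 0.08 + 0.12 + 0.09 + 0.12 − 0.06 = 0.89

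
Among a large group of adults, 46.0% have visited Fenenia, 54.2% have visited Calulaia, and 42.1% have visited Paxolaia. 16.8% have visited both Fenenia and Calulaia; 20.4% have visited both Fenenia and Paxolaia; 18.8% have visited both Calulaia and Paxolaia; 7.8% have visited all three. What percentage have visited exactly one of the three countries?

53.7%

P(exactly one) = 46.0 + 54.2 + 42.1 − 2·16.8 − 2·20.4 − 2·18.8 + 3·7.8 = 53.7%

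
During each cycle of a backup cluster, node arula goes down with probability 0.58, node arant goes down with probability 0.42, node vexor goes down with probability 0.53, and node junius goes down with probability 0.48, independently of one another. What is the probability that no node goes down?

0.05953584

P(none) = (1 − 0.58) × (1 − 0.42) × (1 − 0.53) × (1 − 0.48) = 0.42 × 0.58 × 0.47 × 0.52 = 0.05953584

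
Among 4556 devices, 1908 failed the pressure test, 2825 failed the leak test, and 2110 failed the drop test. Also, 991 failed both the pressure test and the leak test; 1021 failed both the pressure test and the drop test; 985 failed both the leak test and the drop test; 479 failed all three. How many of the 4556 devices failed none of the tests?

231

|union| = 1908 + 2825 + 2110 − 991 − 1021 − 985 + 479 = 4325
None: 4556 − 4325 = 231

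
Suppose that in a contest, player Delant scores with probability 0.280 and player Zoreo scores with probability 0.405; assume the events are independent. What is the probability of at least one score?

P(none) = (1 − 0.280) × (1 − 0.405) = 0.720 × 0.595 = 0.4284
P(at least one) = 1 − 0.4284 = 0.5716

0.5716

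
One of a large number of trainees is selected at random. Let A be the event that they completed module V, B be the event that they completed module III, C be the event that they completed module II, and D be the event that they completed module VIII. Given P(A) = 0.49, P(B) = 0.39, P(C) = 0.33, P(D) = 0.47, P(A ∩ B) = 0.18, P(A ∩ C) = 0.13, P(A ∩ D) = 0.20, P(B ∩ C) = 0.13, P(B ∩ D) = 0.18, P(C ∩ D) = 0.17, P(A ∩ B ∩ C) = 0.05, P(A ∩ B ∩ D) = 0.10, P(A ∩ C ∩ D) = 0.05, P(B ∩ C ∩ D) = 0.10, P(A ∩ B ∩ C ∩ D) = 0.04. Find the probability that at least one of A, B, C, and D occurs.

0.95

P(A ∪ B ∪ C ∪ D) = 0.49 + 0.39 + 0.33 + 0.47 − 0.18 − 0.13 − 0.20 − 0.13 − 0.18 − 0.17 + 0.05 + 0.10 + 0.05 + 0.10 − 0.04 = 0.95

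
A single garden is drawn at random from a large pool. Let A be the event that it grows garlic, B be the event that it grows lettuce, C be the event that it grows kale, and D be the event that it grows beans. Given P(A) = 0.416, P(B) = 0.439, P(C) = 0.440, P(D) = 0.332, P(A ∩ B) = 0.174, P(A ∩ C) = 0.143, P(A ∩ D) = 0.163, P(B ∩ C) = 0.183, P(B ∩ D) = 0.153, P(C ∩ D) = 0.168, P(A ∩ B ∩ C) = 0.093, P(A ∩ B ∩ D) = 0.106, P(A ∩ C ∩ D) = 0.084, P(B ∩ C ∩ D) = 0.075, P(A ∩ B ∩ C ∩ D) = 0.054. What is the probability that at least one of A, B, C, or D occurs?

By inclusion-exclusion,
P(A ∪ B ∪ C ∪ D) = 0.416 + 0.439 + 0.440 + 0.332 − 0.174 − 0.143 − 0.163 − 0.183 − 0.153 − 0.168 + 0.093 + 0.106 + 0.084 + 0.075 − 0.054 = 0.947

0.947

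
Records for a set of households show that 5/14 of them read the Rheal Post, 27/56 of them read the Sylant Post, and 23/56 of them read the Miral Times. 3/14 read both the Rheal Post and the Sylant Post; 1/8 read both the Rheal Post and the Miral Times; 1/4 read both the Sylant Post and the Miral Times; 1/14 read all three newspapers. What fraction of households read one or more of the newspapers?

Apply inclusion-exclusion:
P(at least one) = 5/14 + 27/56 + 23/56 − 3/14 − 1/8 − 1/4 + 1/14 = 41/56

41/56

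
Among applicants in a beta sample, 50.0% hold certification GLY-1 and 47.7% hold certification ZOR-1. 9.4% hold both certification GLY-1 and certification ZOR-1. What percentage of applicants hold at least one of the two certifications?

P(at least one) = 50.0 + 47.7 − 9.4 = 88.3%

88.3%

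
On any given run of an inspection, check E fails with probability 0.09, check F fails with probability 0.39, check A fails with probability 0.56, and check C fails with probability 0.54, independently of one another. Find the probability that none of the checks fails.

0.11235224

Independence gives P(none) = ∏(1 − pᵢ).
P(none) = (1 − 0.09) × (1 − 0.39) × (1 − 0.56) × (1 − 0.54) = 0.91 × 0.61 × 0.44 × 0.46 = 0.11235224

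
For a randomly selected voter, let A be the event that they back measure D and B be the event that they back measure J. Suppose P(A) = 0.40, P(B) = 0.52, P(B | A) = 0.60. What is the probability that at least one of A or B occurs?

0.68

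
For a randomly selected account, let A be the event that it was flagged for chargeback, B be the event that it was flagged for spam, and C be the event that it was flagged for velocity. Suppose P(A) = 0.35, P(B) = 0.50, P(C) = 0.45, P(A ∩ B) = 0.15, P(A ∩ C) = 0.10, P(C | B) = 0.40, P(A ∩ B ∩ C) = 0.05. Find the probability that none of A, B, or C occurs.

0.10

P(B ∩ C) = P(B)·P(C|B) = 0.50 × 0.40 = 0.20
Using inclusion–exclusion:
P(A ∪ B ∪ C) = 0.35 + 0.50 + 0.45 − 0.15 − 0.10 − 0.20 + 0.05 = 0.90
P(none) = 1 − 0.90 = 0.10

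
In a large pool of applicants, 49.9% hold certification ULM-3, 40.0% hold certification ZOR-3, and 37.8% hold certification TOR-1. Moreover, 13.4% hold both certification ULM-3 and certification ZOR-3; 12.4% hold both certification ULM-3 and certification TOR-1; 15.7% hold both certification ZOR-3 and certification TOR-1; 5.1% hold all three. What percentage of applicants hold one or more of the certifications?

91.3%

P(≥1) = 49.9 + 40.0 + 37.8 − 13.4 − 12.4 − 15.7 + 5.1 = 91.3%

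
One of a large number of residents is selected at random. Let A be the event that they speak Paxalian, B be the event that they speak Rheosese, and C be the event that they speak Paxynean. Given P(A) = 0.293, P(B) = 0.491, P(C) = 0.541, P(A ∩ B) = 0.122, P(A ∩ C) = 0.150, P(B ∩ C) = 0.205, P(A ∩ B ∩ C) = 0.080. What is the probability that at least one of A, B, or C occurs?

By inclusion–exclusion:
P(A ∪ B ∪ C) = 0.293 + 0.491 + 0.541 − 0.122 − 0.150 − 0.205 + 0.080 = 0.928

0.928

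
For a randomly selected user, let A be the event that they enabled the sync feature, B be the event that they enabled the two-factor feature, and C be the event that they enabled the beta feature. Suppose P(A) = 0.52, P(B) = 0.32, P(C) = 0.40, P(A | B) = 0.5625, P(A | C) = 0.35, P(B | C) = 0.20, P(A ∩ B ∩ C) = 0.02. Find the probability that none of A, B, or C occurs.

P(A ∩ B) = P(B)·P(A|B) = 0.32 × 0.5625 = 0.18
P(A ∩ C) = P(C)·P(A|C) = 0.40 × 0.35 = 0.14
P(B ∩ C) = P(C)·P(B|C) = 0.40 × 0.20 = 0.08
Inclusion–exclusion gives
P(A ∪ B ∪ C) = 0.52 + 0.32 + 0.40 − 0.18 − 0.14 − 0.08 + 0.02 = 0.86
P(none) = 1 − 0.86 = 0.14

0.14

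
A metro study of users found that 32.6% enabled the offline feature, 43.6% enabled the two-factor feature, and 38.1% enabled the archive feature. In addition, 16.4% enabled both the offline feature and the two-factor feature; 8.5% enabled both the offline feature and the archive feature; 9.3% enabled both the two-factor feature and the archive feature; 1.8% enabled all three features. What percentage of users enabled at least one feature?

P(union) = 32.6 + 43.6 + 38.1 − 16.4 − 8.5 − 9.3 + 1.8 = 81.9%

81.9%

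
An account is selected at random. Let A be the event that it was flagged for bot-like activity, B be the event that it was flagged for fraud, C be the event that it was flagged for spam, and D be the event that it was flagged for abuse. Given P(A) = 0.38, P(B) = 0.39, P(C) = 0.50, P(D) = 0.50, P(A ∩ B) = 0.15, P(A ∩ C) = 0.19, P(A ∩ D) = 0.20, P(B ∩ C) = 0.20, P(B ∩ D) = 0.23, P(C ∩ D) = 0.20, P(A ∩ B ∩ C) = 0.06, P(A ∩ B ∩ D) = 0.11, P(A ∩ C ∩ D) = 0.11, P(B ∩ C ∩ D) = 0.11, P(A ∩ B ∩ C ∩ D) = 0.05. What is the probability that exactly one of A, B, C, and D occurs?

By inclusion–exclusion (exactly-one form):
P(exactly one) = 0.38 + 0.39 + 0.50 + 0.50 − 2·0.15 − 2·0.19 − 2·0.20 − 2·0.20 − 2·0.23 − 2·0.20 + 3·0.06 + 3·0.11 + 3·0.11 + 3·0.11 − 4·0.05 = 0.40

0.40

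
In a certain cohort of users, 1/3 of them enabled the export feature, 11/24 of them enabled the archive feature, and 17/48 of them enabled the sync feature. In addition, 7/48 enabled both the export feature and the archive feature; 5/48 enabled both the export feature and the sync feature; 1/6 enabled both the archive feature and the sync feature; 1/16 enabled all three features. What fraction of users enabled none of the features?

P(union) = 1/3 + 11/24 + 17/48 − 7/48 − 5/48 − 1/6 + 1/16 = 19/24
P(none) = 1 − 19/24 = 5/24

5/24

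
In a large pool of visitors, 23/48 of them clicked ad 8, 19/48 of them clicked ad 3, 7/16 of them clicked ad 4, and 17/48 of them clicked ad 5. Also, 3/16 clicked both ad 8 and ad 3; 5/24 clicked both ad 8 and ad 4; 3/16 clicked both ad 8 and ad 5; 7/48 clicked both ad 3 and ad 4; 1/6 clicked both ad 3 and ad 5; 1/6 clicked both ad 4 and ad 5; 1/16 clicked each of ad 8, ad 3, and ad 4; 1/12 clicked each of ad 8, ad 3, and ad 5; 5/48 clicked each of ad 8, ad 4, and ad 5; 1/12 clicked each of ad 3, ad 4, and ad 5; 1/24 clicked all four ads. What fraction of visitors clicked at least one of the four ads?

43/48

P(≥1) = 23/48 + 19/48 + 7/16 + 17/48 − 3/16 − 5/24 − 3/16 − 7/48 − 1/6 − 1/6 + 1/16 + 1/12 + 5/48 + 1/12 − 1/24 = 43/48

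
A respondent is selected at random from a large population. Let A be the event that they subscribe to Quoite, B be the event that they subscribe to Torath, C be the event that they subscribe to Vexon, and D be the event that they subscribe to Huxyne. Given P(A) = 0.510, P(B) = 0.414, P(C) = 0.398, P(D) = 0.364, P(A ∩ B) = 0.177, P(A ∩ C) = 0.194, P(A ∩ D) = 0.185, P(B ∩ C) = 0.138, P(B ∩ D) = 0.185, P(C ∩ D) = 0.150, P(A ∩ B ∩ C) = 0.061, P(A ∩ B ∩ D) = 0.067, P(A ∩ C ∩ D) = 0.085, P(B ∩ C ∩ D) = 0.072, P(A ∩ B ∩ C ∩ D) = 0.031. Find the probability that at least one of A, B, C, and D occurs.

Using inclusion–exclusion:
P(A ∪ B ∪ C ∪ D) = 0.510 + 0.414 + 0.398 + 0.364 − 0.177 − 0.194 − 0.185 − 0.138 − 0.185 − 0.150 + 0.061 + 0.067 + 0.085 + 0.072 − 0.031 = 0.911

0.911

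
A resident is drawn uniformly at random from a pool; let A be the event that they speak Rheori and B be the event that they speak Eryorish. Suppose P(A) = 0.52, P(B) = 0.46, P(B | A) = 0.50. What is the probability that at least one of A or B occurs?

0.72

P(A ∩ B) = P(A)·P(B|A) = 0.52 × 0.50 = 0.26
By inclusion-exclusion,
P(A ∪ B) = 0.52 + 0.46 − 0.26 = 0.72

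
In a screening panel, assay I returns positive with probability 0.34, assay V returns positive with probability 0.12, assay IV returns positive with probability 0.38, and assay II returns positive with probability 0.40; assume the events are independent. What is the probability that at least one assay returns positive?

0.7839424

P(none) = (1 − 0.34) × (1 − 0.12) × (1 − 0.38) × (1 − 0.40) = 0.66 × 0.88 × 0.62 × 0.60 = 0.2160576
P(at least one) = 1 − 0.2160576 = 0.7839424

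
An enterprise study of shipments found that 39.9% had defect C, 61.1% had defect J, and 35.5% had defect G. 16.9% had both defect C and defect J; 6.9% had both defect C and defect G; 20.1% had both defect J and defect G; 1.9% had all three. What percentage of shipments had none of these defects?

P(≥1) = 39.9 + 61.1 + 35.5 − 16.9 − 6.9 − 20.1 + 1.9 = 94.5%
P(none) = 100% − 94.5% = 5.5%

5.5%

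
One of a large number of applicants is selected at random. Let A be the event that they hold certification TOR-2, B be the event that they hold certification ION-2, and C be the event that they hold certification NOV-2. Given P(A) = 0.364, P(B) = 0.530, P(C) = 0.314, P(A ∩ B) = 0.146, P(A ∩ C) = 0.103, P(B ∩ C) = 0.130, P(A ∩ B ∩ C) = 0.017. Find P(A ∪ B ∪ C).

0.846

Apply inclusion-exclusion:
P(A ∪ B ∪ C) = 0.364 + 0.530 + 0.314 − 0.146 − 0.103 − 0.130 + 0.017 = 0.846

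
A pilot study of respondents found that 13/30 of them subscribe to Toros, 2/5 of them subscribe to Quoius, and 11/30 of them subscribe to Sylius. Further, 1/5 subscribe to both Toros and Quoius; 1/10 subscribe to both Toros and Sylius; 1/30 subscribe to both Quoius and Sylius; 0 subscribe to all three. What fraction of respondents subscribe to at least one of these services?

Using inclusion–exclusion:
P(union) = 13/30 + 2/5 + 11/30 − 1/5 − 1/10 − 1/30 + 0 = 13/15

13/15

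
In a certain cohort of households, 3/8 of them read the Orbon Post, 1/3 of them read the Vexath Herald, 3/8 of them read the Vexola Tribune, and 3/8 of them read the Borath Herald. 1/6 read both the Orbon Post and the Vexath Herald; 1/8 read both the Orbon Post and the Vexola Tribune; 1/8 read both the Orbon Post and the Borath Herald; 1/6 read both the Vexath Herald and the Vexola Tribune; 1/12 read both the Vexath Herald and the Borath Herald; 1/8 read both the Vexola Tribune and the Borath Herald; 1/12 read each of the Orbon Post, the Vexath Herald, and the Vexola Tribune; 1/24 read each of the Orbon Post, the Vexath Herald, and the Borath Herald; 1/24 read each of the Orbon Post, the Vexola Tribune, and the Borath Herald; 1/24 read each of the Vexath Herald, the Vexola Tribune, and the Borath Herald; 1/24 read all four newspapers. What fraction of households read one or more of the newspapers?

5/6

By inclusion–exclusion:
P(≥1) = 3/8 + 1/3 + 3/8 + 3/8 − 1/6 − 1/8 − 1/8 − 1/6 − 1/12 − 1/8 + 1/12 + 1/24 + 1/24 + 1/24 − 1/24 = 5/6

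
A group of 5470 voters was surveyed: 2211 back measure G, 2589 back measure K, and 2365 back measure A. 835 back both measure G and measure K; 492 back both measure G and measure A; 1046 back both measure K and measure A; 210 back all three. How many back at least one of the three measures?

|at least one| = 2211 + 2589 + 2365 − 835 − 492 − 1046 + 210 = 5002

5002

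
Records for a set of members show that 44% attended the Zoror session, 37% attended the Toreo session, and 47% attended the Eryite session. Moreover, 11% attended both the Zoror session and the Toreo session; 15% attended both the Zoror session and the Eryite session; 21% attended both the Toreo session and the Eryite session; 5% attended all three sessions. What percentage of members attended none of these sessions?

P(at least one) = 44 + 37 + 47 − 11 − 15 − 21 + 5 = 86%
P(none) = 100% − 86% = 14%

14%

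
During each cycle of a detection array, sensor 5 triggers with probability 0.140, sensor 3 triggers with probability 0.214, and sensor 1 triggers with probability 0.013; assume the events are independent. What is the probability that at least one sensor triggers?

P(none) = (1 − 0.140) × (1 − 0.214) × (1 − 0.013) = 0.860 × 0.786 × 0.987 = 0.66717252
P(at least one) = 1 − 0.66717252 = 0.33282748

0.33282748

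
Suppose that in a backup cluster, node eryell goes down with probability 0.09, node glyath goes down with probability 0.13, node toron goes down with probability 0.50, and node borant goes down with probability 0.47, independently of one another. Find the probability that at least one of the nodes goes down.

0.7901995

Independence gives P(none) = ∏(1 − pᵢ).
P(none) = (1 − 0.09) × (1 − 0.13) × (1 − 0.50) × (1 − 0.47) = 0.91 × 0.87 × 0.50 × 0.53 = 0.2098005
P(at least one) = 1 − 0.2098005 = 0.7901995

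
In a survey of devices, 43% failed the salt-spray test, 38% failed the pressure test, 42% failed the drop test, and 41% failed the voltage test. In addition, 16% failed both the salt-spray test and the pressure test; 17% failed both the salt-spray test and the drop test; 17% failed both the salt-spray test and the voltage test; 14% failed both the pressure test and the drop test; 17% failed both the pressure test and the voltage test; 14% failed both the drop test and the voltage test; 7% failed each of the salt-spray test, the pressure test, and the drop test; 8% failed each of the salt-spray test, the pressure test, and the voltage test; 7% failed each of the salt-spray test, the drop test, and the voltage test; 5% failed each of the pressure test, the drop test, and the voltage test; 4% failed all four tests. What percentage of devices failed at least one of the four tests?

Inclusion–exclusion gives
P(≥1) = 43 + 38 + 42 + 41 − 16 − 17 − 17 − 14 − 17 − 14 + 7 + 8 + 7 + 5 − 4 = 92%

92%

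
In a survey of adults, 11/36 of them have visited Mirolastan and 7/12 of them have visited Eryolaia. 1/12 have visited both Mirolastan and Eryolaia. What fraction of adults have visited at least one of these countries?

Using inclusion–exclusion:
P(at least one) = 11/36 + 7/12 − 1/12 = 29/36

29/36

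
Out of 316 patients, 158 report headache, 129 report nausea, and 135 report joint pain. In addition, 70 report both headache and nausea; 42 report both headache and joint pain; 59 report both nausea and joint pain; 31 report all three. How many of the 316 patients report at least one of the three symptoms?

|at least one| = 158 + 129 + 135 − 70 − 42 − 59 + 31 = 282

282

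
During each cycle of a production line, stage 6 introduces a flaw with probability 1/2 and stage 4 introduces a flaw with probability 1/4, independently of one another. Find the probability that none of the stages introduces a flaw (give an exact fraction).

3/8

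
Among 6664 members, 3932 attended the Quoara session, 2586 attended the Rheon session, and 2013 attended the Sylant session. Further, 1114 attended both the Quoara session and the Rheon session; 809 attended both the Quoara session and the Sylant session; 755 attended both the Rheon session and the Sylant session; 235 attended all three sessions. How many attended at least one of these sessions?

6088

By inclusion–exclusion:
|union| = 3932 + 2586 + 2013 − 1114 − 809 − 755 + 235 = 6088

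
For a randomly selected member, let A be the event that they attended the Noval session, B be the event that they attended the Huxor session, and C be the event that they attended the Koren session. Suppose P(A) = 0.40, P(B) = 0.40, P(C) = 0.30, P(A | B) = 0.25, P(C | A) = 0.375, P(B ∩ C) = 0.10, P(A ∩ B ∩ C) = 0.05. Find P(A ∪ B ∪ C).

0.80

P(A ∩ B) = P(B)·P(A|B) = 0.40 × 0.25 = 0.10
P(A ∩ C) = P(A)·P(C|A) = 0.40 × 0.375 = 0.15
Inclusion–exclusion gives
P(A ∪ B ∪ C) = 0.40 + 0.40 + 0.30 − 0.10 − 0.15 − 0.10 + 0.05 = 0.80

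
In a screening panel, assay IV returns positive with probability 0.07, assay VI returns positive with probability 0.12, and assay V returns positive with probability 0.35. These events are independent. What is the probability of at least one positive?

P(none) = (1 − 0.07) × (1 − 0.12) × (1 − 0.35) = 0.93 × 0.88 × 0.65 = 0.53196
P(at least one) = 1 − 0.53196 = 0.46804

0.46804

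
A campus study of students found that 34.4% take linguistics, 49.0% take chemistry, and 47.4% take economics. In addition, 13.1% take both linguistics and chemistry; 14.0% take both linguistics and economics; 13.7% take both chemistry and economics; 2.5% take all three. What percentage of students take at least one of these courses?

92.5%

By inclusion–exclusion:
P(at least one) = 34.4 + 49.0 + 47.4 − 13.1 − 14.0 − 13.7 + 2.5 = 92.5%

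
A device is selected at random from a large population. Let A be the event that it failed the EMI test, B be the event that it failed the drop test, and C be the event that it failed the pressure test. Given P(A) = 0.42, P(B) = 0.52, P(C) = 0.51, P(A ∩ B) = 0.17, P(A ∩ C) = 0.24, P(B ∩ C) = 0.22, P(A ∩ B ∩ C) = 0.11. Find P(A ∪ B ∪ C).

0.93

Apply inclusion-exclusion:
P(A ∪ B ∪ C) = 0.42 + 0.52 + 0.51 − 0.17 − 0.24 − 0.22 + 0.11 = 0.93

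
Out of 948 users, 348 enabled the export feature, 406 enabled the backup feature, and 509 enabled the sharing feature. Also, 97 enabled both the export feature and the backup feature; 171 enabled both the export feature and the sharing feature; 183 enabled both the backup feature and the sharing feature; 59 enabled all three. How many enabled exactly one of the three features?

By inclusion–exclusion (exactly-one form):
N(exactly one) = 348 + 406 + 509 − 2·97 − 2·171 − 2·183 + 3·59 = 538

538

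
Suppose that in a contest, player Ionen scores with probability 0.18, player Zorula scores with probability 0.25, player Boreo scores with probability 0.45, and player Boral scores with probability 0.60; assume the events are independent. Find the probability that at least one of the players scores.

0.8647

P(none) = (1 − 0.18) × (1 − 0.25) × (1 − 0.45) × (1 − 0.60) = 0.82 × 0.75 × 0.55 × 0.40 = 0.1353
P(at least one) = 1 − 0.1353 = 0.8647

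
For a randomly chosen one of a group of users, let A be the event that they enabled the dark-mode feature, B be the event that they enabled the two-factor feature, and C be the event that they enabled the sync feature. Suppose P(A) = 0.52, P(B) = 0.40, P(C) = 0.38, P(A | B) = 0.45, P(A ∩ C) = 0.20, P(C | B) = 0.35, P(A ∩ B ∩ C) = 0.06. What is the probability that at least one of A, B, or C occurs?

P(A ∩ B) = P(B)·P(A|B) = 0.40 × 0.45 = 0.18
P(B ∩ C) = P(B)·P(C|B) = 0.40 × 0.35 = 0.14
P(A ∪ B ∪ C) = 0.52 + 0.40 + 0.38 − 0.18 − 0.20 − 0.14 + 0.06 = 0.84

0.84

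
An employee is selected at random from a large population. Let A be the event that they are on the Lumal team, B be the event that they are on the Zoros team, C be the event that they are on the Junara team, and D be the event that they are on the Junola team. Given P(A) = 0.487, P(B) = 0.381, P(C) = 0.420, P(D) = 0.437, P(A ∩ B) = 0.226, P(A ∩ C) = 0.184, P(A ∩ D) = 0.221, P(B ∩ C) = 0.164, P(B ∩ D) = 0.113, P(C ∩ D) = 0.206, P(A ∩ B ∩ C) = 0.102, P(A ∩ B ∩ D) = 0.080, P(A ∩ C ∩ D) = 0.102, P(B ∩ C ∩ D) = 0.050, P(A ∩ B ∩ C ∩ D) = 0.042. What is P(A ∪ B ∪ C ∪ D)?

P(A ∪ B ∪ C ∪ D) = 0.487 + 0.381 + 0.420 + 0.437 − 0.226 − 0.184 − 0.221 − 0.164 − 0.113 − 0.206 + 0.102 + 0.080 + 0.102 + 0.050 − 0.042 = 0.903

0.903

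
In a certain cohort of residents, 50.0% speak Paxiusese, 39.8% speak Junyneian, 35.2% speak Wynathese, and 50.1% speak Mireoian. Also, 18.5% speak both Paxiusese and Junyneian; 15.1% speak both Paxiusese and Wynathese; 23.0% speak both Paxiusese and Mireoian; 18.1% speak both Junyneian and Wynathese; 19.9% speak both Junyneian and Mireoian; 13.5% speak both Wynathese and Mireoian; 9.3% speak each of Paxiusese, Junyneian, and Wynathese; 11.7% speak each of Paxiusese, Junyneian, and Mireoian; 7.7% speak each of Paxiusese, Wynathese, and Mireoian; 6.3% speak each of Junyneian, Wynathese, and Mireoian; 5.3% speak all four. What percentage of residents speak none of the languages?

P(at least one) = 50.0 + 39.8 + 35.2 + 50.1 − 18.5 − 15.1 − 23.0 − 18.1 − 19.9 − 13.5 + 9.3 + 11.7 + 7.7 + 6.3 − 5.3 = 96.7%
P(none) = 100% − 96.7% = 3.3%

3.3%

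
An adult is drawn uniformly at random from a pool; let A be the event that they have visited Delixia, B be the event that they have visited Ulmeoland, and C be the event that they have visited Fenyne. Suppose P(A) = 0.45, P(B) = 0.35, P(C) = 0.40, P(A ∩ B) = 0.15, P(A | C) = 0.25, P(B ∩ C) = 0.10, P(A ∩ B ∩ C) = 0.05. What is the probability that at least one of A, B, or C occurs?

0.90

P(A ∩ C) = P(C)·P(A|C) = 0.40 × 0.25 = 0.10
P(A ∪ B ∪ C) = 0.45 + 0.35 + 0.40 − 0.15 − 0.10 − 0.10 + 0.05 = 0.90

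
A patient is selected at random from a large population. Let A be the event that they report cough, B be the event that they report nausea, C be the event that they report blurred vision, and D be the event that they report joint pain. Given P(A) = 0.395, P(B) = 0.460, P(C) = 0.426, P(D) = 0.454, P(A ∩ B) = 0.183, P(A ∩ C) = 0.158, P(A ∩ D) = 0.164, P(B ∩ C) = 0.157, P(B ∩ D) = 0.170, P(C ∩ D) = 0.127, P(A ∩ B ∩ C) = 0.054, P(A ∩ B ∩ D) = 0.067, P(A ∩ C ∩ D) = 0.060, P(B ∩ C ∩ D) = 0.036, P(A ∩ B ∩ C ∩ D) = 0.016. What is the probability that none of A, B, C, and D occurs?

Inclusion–exclusion gives
P(A ∪ B ∪ C ∪ D) = 0.395 + 0.460 + 0.426 + 0.454 − 0.183 − 0.158 − 0.164 − 0.157 − 0.170 − 0.127 + 0.054 + 0.067 + 0.060 + 0.036 − 0.016 = 0.977
P(none) = 1 − 0.977 = 0.023

0.023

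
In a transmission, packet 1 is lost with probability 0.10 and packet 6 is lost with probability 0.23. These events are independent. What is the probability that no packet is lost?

0.693

P(none) = (1 − 0.10) × (1 − 0.23) = 0.90 × 0.77 = 0.693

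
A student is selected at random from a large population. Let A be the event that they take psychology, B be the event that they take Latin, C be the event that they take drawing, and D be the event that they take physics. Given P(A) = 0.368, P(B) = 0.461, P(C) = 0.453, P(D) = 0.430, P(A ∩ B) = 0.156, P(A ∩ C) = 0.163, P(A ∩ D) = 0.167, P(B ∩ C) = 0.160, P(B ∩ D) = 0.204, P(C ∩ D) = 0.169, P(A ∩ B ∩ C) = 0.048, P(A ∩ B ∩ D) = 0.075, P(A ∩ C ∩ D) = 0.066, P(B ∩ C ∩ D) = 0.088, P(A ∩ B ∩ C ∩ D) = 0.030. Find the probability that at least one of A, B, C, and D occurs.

P(A ∪ B ∪ C ∪ D) = 0.368 + 0.461 + 0.453 + 0.430 − 0.156 − 0.163 − 0.167 − 0.160 − 0.204 − 0.169 + 0.048 + 0.075 + 0.066 + 0.088 − 0.030 = 0.940

0.940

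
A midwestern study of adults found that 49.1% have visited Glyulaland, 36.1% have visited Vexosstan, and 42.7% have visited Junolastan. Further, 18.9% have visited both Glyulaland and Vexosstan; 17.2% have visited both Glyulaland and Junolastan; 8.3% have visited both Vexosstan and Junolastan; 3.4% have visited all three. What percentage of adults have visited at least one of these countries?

P(union) = 49.1 + 36.1 + 42.7 − 18.9 − 17.2 − 8.3 + 3.4 = 86.9%

86.9%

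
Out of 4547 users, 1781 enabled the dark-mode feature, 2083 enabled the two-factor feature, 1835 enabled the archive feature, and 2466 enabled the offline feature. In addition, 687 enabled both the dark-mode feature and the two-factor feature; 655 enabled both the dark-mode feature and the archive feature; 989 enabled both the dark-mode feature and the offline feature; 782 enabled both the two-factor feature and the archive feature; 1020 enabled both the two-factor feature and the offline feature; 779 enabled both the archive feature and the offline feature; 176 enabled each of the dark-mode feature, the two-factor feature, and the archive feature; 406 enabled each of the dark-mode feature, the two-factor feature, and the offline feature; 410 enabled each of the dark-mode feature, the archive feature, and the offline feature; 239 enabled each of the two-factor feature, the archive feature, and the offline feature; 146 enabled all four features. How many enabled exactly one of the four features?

1450

|exactly one| = 1781 + 2083 + 1835 + 2466 − 2·687 − 2·655 − 2·989 − 2·782 − 2·1020 − 2·779 + 3·176 + 3·406 + 3·410 + 3·239 − 4·146 = 1450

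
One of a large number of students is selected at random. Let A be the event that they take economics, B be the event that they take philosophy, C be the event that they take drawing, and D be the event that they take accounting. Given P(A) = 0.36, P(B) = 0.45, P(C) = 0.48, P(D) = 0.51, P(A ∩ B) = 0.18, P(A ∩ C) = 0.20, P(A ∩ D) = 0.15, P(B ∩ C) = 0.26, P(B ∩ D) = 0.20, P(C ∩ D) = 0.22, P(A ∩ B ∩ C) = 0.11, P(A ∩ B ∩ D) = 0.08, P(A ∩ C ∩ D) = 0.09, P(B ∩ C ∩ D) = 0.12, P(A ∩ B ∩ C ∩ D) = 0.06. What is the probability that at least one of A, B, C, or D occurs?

Inclusion–exclusion gives
P(A ∪ B ∪ C ∪ D) = 0.36 + 0.45 + 0.48 + 0.51 − 0.18 − 0.20 − 0.15 − 0.26 − 0.20 − 0.22 + 0.11 + 0.08 + 0.09 + 0.12 − 0.06 = 0.93

0.93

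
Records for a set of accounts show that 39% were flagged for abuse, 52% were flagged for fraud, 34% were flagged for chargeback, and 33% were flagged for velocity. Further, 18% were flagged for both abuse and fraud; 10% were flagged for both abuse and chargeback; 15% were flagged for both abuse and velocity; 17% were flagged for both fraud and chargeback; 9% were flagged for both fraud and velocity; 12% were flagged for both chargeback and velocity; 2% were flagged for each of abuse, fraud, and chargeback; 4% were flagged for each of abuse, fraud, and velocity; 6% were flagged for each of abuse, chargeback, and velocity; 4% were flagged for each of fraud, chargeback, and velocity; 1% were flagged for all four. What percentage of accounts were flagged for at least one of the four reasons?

Using inclusion–exclusion:
P(union) = 39 + 52 + 34 + 33 − 18 − 10 − 15 − 17 − 9 − 12 + 2 + 4 + 6 + 4 − 1 = 92%

92%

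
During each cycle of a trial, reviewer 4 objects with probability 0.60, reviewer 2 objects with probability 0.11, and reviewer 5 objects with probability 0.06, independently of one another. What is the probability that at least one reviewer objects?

0.66536

P(none) = (1 − 0.60) × (1 − 0.11) × (1 − 0.06) = 0.40 × 0.89 × 0.94 = 0.33464
P(at least one) = 1 − 0.33464 = 0.66536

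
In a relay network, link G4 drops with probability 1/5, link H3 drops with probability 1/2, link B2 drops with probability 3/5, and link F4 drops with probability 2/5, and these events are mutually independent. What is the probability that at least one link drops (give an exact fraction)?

P(none) = (1 − 1/5) × (1 − 1/2) × (1 − 3/5) × (1 − 2/5) = 4/5 × 1/2 × 2/5 × 3/5 = 12/125
P(at least one) = 1 − 12/125 = 113/125

113/125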